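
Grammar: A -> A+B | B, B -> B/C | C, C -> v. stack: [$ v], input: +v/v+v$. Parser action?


'v' on top is the handle for C -> v
Action: reduce (C -> v)


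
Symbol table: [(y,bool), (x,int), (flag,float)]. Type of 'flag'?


Lookup 'flag' → type float


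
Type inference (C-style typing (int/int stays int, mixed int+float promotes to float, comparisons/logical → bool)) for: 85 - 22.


Operand types: int - int
Rule: mixed int/float promotes to float; int/int stays int
Result type: int


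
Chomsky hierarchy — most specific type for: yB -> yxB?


LHS has context (more than one symbol) and |LHS| ≤ |RHS|
Classification: Type 1 (Context-Sensitive)


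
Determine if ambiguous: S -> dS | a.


right-linear, alternatives start with distinct terminals 'd' vs 'a': unique leftmost derivation
Unambiguous


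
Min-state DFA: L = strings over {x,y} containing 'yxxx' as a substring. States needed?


KMP-style automaton: 4 progress states + 1 absorbing accept = 5
Minimal DFA: 5 states


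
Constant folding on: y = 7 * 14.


7 * 14 = 98 at compile time
Optimized: y = 98


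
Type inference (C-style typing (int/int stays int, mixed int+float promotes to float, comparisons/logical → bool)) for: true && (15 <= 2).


Operand types: bool && bool
Rule: logical operators take bool operands and yield bool
Result type: bool


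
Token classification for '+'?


Pattern: operator symbol
Type: OPERATOR


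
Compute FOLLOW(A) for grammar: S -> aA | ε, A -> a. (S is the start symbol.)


$ ∈ FOLLOW(S). For each A -> αBβ: add FIRST(β)\{ε} to FOLLOW(B); if β nullable, add FOLLOW(A).
FOLLOW(A) = {$}


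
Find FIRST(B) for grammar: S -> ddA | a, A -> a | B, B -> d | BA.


Per alternative of B: FIRST(d) = {d}; FIRST(BA) = {d}
FIRST(B) = {d}


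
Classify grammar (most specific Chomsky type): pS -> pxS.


LHS has context (more than one symbol) and |LHS| ≤ |RHS|
Classification: Type 1 (Context-Sensitive)


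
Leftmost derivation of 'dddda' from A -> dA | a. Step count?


Derivation: A => dA => ddA => dddA => ddddA => dddda
Steps: 5


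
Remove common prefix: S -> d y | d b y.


Common prefix: 'd'
Factored: S -> d S', S' -> y | b y


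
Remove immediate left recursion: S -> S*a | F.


Left-recursive alternatives: S*a; non-recursive: F
Introduce S': S -> FS', S' -> *aS' | ε


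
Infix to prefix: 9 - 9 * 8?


'*' binds tighter: tree is (- 9 (* 9 8))
Prefix: - 9 * 9 8


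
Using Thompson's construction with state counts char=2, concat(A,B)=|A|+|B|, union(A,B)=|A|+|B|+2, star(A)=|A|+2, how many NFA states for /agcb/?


Syntax tree has 4 char leaf(s), 0 union(s), 0 star(s)
chars contribute 4×2 = 8; each union adds +2; each star adds +2
Total: 8 + 0 + 0 = 8 states


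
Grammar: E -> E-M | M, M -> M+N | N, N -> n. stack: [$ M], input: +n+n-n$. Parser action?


shift '+' to continue M -> M+N
Action: shift


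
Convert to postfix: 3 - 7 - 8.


Left to right (same or higher precedence on left)
Postfix: 3 7 - 8 -


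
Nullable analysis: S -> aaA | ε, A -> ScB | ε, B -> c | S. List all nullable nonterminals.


A nonterminal is nullable iff some alternative derives ε (directly, or every symbol in it is nullable)
Nullable: {A, B, S}


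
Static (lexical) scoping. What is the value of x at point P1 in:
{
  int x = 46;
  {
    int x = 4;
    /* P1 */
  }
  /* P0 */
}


x declared in the same block as P1
x = 4


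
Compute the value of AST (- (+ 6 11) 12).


Evaluate inner: (+ 6 11) = 17
Evaluate root: (- 17 12) = 5
Result: 5


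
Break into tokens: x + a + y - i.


Scan left to right, longest-match per lexeme
Tokens: ID(x), OP(+), ID(a), OP(+), ID(y), OP(-), ID(i)


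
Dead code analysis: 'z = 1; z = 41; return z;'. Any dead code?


first assignment to z is overwritten before any read
Dead: 'z = 1'


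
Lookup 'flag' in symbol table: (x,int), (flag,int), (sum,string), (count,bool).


Lookup 'flag' → type int


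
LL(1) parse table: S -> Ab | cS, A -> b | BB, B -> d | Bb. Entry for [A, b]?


For [A, b]: 'b' ∈ FIRST(b)
Entry: A -> b


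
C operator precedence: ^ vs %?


'%' is multiplicative (level 10); '^' is bitwise XOR (level 4)
Higher level binds tighter
'%' has higher precedence than '^'


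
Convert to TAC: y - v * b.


Break into single-operator statements:
t1 = v * b
t2 = y - t1


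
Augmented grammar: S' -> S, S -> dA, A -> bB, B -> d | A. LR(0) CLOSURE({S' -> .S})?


Start: S' -> .S
For each item with dot before a nonterminal B, add B -> .γ for every B-production
Closure: [S' -> .S, S -> .dA]


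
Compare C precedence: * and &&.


'*' is multiplicative (level 10); '&&' is logical AND (level 2)
Higher level binds tighter
'*' has higher precedence than '&&'


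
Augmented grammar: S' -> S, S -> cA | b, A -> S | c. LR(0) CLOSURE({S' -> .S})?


Start: S' -> .S
For each item with dot before a nonterminal B, add B -> .γ for every B-production
Closure: [S' -> .S, S -> .cA, S -> .b]


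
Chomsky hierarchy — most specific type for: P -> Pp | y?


Left-linear: every RHS is a terminal or one nonterminal followed by a terminal
Classification: Type 3 (Regular)


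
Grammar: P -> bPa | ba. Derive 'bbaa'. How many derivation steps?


Derivation: P => bPa => bbaa
Steps: 2


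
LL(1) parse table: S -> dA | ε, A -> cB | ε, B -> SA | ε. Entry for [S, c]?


For [S, c]: ε is nullable and 'c' ∈ FOLLOW(S)
Entry: S -> ε


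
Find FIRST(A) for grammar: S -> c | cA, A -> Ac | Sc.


Per alternative of A: FIRST(Ac) = {c}; FIRST(Sc) = {c}
FIRST(A) = {c}


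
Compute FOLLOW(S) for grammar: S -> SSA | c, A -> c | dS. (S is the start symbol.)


$ ∈ FOLLOW(S). For each A -> αBβ: add FIRST(β)\{ε} to FOLLOW(B); if β nullable, add FOLLOW(A).
FOLLOW(S) = {$, c, d}


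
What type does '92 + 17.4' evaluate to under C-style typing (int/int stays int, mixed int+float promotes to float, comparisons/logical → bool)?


Operand types: int + float
Rule: mixed int/float promotes to float; int/int stays int
Result type: float


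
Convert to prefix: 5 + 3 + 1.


left-to-right (same/higher precedence on left): tree is (+ (+ 5 3) 1)
Prefix: + + 5 3 1


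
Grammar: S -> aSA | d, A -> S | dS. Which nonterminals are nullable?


A nonterminal is nullable iff some alternative derives ε (directly, or every symbol in it is nullable)
Nullable: {}


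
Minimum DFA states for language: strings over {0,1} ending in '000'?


Track the longest suffix of input matching a prefix of '000': 4 classes (prefixes of length 0..3)
Minimal DFA: 4 states


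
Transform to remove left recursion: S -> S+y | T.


Left-recursive alternatives: S+y; non-recursive: T
Introduce S': S -> TS', S' -> +yS' | ε


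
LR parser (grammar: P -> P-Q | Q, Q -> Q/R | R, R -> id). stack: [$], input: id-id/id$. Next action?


no handle on stack; shift 'id'
Action: shift


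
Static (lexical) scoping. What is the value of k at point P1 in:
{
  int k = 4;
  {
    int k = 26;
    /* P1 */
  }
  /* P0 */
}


k declared in the same block as P1
k = 26


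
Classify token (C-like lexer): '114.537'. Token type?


Pattern: digits with a decimal point
Type: FLOAT_LITERAL


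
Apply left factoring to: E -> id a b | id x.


Common prefix: 'id'
Factored: E -> id E', E' -> a b | x


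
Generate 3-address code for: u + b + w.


Break into single-operator statements:
t1 = u + b
t2 = t1 + w


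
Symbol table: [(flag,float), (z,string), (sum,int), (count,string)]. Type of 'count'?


Lookup 'count' → type string


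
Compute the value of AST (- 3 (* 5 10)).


Evaluate inner: (* 5 10) = 50
Evaluate root: (- 3 50) = -47
Result: -47


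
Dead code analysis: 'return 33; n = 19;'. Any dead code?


statement follows a return and is unreachable
Dead: 'n = 19'


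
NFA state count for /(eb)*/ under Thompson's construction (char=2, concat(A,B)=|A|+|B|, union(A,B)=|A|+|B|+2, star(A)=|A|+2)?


Syntax tree has 2 char leaf(s), 0 union(s), 1 star(s)
chars contribute 2×2 = 4; each union adds +2; each star adds +2
Total: 4 + 0 + 2 = 6 states


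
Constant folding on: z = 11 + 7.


11 + 7 = 18 at compile time
Optimized: z = 18


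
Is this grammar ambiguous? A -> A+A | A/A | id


'id+id/id' has two parse trees (no precedence encoded between + and /)
Ambiguous


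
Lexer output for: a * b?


Scan left to right, longest-match per lexeme
Tokens: ID(a), OP(*), ID(b)


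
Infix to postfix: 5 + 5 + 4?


Left to right (same or higher precedence on left)
Postfix: 5 5 + 4 +


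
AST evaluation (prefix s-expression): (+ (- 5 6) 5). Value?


Evaluate inner: (- 5 6) = -1
Evaluate root: (+ -1 5) = 4
Result: 4


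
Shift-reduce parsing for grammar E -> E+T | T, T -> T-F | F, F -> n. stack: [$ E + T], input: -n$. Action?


'-' can extend T; shift to build T -> T-F
Action: shift


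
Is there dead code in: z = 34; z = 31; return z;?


first assignment to z is overwritten before any read
Dead: 'z = 34'


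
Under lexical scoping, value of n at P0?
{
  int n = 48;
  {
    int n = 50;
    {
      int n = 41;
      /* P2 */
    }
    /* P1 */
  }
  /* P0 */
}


n declared in the same block as P0
n = 48


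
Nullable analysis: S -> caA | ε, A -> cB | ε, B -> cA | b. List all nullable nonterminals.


A nonterminal is nullable iff some alternative derives ε (directly, or every symbol in it is nullable)
Nullable: {A, S}


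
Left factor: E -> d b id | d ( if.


Common prefix: 'd'
Factored: E -> d E', E' -> b id | ( if


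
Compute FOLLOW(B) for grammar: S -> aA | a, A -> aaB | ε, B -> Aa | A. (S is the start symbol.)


$ ∈ FOLLOW(S). For each A -> αBβ: add FIRST(β)\{ε} to FOLLOW(B); if β nullable, add FOLLOW(A).
FOLLOW(B) = {$, a}


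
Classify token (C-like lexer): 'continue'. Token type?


Pattern: reserved word
Type: KEYWORD


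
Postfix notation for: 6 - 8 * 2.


* has higher precedence, evaluate 8*2 first
Postfix: 6 8 2 * -


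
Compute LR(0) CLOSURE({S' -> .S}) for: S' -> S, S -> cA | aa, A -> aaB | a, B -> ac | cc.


Start: S' -> .S
For each item with dot before a nonterminal B, add B -> .γ for every B-production
Closure: [S' -> .S, S -> .cA, S -> .aa]


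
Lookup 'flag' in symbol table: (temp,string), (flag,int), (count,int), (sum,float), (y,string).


Lookup 'flag' → type int


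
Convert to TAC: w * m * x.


Break into single-operator statements:
t1 = w * m
t2 = t1 * x


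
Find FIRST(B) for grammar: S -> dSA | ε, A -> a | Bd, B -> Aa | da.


Per alternative of B: FIRST(Aa) = {a, d}; FIRST(da) = {d}
FIRST(B) = {a, d}


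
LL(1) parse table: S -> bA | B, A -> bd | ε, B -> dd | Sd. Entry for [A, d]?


For [A, d]: ε is nullable and 'd' ∈ FOLLOW(A)
Entry: A -> ε


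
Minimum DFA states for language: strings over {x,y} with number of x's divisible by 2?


Track (count of x) mod 2: states 0..1, accept at 0
Minimal DFA: 2 states


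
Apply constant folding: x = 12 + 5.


12 + 5 = 17 at compile time
Optimized: x = 17


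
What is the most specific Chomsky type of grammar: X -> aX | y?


Right-linear: every RHS is a terminal or a terminal followed by one nonterminal
Classification: Type 3 (Regular)


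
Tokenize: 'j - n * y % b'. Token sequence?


Scan left to right, longest-match per lexeme
Tokens: ID(j), OP(-), ID(n), OP(*), ID(y), OP(%), ID(b)


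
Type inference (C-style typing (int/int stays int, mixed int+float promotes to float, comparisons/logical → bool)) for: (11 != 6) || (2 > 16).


Operand types: bool || bool
Rule: logical operators take bool operands and yield bool
Result type: bool


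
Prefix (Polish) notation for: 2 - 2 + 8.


left-to-right (same/higher precedence on left): tree is (+ (- 2 2) 8)
Prefix: + - 2 2 8


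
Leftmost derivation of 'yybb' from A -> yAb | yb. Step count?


Derivation: A => yAb => yybb
Steps: 2


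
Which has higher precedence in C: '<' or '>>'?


'>>' is shift (level 8); '<' is relational (level 7)
Higher level binds tighter
'>>' has higher precedence than '<'


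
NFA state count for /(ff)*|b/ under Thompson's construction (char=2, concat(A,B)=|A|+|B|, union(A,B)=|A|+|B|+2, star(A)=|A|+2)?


Syntax tree has 3 char leaf(s), 1 union(s), 1 star(s)
chars contribute 3×2 = 6; each union adds +2; each star adds +2
Total: 6 + 2 + 2 = 10 states


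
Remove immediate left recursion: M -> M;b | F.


Left-recursive alternatives: M;b; non-recursive: F
Introduce M': M -> FM', M' -> ;bM' | ε


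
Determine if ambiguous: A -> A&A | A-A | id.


'id&id-id' has two parse trees (no precedence encoded between & and -)
Ambiguous


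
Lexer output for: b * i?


Scan left to right, longest-match per lexeme
Tokens: ID(b), OP(*), ID(i)


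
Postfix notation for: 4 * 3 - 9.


Left to right (same or higher precedence on left)
Postfix: 4 3 * 9 -


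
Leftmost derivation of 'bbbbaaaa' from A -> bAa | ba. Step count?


Derivation: A => bAa => bbAaa => bbbAaaa => bbbbaaaa
Steps: 4


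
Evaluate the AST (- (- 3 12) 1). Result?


Evaluate inner: (- 3 12) = -9
Evaluate root: (- -9 1) = -10
Result: -10


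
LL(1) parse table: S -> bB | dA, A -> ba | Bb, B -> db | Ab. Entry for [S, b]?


For [S, b]: 'b' ∈ FIRST(bB)
Entry: S -> bB


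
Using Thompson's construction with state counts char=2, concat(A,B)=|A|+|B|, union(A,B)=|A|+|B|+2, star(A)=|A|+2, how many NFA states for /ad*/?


Syntax tree has 2 char leaf(s), 0 union(s), 1 star(s)
chars contribute 2×2 = 4; each union adds +2; each star adds +2
Total: 4 + 0 + 2 = 6 states


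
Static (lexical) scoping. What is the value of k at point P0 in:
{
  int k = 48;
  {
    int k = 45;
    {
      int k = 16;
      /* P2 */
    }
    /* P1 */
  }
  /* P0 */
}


k declared in the same block as P0
k = 48


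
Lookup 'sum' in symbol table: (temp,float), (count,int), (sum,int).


Lookup 'sum' → type int


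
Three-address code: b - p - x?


Break into single-operator statements:
t1 = b - p
t2 = t1 - x


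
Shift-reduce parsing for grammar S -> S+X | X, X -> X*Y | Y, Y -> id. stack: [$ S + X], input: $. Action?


handle 'S+X' on top; lookahead ∈ FOLLOW(S) = {+, $}
Action: reduce (S -> S+X)


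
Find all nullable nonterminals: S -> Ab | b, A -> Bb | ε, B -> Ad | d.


A nonterminal is nullable iff some alternative derives ε (directly, or every symbol in it is nullable)
Nullable: {A}


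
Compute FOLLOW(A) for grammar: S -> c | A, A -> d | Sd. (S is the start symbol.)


$ ∈ FOLLOW(S). For each A -> αBβ: add FIRST(β)\{ε} to FOLLOW(B); if β nullable, add FOLLOW(A).
FOLLOW(A) = {$, d}


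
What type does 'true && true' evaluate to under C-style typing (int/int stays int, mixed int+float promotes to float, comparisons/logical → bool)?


Operand types: bool && bool
Rule: logical operators take bool operands and yield bool
Result type: bool


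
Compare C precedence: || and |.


'|' is bitwise OR (level 3); '||' is logical OR (level 1)
Higher level binds tighter
'|' has higher precedence than '||'


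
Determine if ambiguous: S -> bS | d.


right-linear, alternatives start with distinct terminals 'b' vs 'd': unique leftmost derivation
Unambiguous


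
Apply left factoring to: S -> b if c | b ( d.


Common prefix: 'b'
Factored: S -> b S', S' -> if c | ( d


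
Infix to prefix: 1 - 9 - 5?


left-to-right (same/higher precedence on left): tree is (- (- 1 9) 5)
Prefix: - - 1 9 5


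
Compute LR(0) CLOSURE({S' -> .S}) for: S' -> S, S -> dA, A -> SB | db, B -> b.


Start: S' -> .S
For each item with dot before a nonterminal B, add B -> .γ for every B-production
Closure: [S' -> .S, S -> .dA]


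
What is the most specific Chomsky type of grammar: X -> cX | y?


Right-linear: every RHS is a terminal or a terminal followed by one nonterminal
Classification: Type 3 (Regular)


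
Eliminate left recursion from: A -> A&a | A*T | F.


Left-recursive alternatives: A&a, A*T; non-recursive: F
Introduce A': A -> FA', A' -> &aA' | *TA' | ε


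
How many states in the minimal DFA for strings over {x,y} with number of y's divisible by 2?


Track (count of y) mod 2: states 0..1, accept at 0
Minimal DFA: 2 states


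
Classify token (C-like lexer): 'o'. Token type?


Pattern: letter/underscore followed by alphanumerics, not a keyword
Type: IDENTIFIER


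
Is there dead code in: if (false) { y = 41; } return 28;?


condition is constant false, so the whole block is unreachable
Dead: 'if (false) { y = 41; }'


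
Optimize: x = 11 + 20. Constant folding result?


11 + 20 = 31 at compile time
Optimized: x = 31


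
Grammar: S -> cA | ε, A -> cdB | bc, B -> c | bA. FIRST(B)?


Per alternative of B: FIRST(c) = {c}; FIRST(bA) = {b}
FIRST(B) = {b, c}


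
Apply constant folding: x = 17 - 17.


17 - 17 = 0 at compile time
Optimized: x = 0


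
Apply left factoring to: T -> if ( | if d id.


Common prefix: 'if'
Factored: T -> if T', T' -> ( | d id


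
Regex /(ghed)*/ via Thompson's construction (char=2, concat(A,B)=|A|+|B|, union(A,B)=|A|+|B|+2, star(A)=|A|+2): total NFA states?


Syntax tree has 4 char leaf(s), 0 union(s), 1 star(s)
chars contribute 4×2 = 8; each union adds +2; each star adds +2
Total: 8 + 0 + 2 = 10 states


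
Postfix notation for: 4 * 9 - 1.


Left to right (same or higher precedence on left)
Postfix: 4 9 * 1 -


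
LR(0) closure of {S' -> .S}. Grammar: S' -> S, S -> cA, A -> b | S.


Start: S' -> .S
For each item with dot before a nonterminal B, add B -> .γ for every B-production
Closure: [S' -> .S, S -> .cA]


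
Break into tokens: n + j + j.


Scan left to right, longest-match per lexeme
Tokens: ID(n), OP(+), ID(j), OP(+), ID(j)


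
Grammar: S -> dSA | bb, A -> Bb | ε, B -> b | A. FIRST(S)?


Per alternative of S: FIRST(dSA) = {d}; FIRST(bb) = {b}
FIRST(S) = {b, d}


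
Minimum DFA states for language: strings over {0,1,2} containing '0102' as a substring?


KMP-style automaton: 4 progress states + 1 absorbing accept = 5
Minimal DFA: 5 states


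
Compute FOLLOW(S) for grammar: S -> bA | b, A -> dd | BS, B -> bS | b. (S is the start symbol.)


$ ∈ FOLLOW(S). For each A -> αBβ: add FIRST(β)\{ε} to FOLLOW(B); if β nullable, add FOLLOW(A).
FOLLOW(S) = {$, b}


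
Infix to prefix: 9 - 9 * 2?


'*' binds tighter: tree is (- 9 (* 9 2))
Prefix: - 9 * 9 2


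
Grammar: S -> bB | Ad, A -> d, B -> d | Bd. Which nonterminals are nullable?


A nonterminal is nullable iff some alternative derives ε (directly, or every symbol in it is nullable)
Nullable: {}


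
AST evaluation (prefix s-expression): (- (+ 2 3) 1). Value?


Evaluate inner: (+ 2 3) = 5
Evaluate root: (- 5 1) = 4
Result: 4


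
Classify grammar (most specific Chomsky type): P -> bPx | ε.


Single nonterminal LHS, but b^n x^n is not regular
Classification: Type 2 (Context-Free)


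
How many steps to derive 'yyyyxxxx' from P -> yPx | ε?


Derivation: P => yPx => yyPxx => yyyPxxx => yyyyPxxxx => yyyyxxxx
Steps: 5


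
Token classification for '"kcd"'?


Pattern: double-quoted sequence
Type: STRING_LITERAL


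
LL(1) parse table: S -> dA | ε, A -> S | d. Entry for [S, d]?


For [S, d]: 'd' ∈ FIRST(dA)
Entry: S -> dA


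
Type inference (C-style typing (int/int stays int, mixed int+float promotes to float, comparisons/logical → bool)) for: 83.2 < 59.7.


Operand types: float < float
Rule: comparison yields bool
Result type: bool


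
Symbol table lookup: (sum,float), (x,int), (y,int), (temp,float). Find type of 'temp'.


Lookup 'temp' → type float


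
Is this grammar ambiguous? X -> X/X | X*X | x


'x/x*x' has two parse trees (no precedence encoded between / and *)
Ambiguous


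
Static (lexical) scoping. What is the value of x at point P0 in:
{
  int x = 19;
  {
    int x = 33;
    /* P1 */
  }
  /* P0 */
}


x declared in the same block as P0
x = 19


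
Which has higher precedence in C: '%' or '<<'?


'%' is multiplicative (level 10); '<<' is shift (level 8)
Higher level binds tighter
'%' has higher precedence than '<<'


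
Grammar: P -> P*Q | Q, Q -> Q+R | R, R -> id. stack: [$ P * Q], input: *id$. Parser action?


handle 'P*Q' on top; lookahead ∈ FOLLOW(P) = {*, $}
Action: reduce (P -> P*Q)


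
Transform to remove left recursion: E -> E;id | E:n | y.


Left-recursive alternatives: E;id, E:n; non-recursive: y
Introduce E': E -> yE', E' -> ;idE' | :nE' | ε


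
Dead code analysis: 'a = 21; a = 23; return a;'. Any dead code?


first assignment to a is overwritten before any read
Dead: 'a = 21'


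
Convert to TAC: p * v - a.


Break into single-operator statements:
t1 = p * v
t2 = t1 - a


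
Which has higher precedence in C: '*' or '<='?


'*' is multiplicative (level 10); '<=' is relational (level 7)
Higher level binds tighter
'*' has higher precedence than '<='


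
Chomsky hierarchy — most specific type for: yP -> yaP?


LHS has context (more than one symbol) and |LHS| ≤ |RHS|
Classification: Type 1 (Context-Sensitive)


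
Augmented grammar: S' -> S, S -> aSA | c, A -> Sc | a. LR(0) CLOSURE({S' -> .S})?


Start: S' -> .S
For each item with dot before a nonterminal B, add B -> .γ for every B-production
Closure: [S' -> .S, S -> .aSA, S -> .c]


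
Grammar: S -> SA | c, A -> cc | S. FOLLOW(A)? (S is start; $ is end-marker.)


$ ∈ FOLLOW(S). For each A -> αBβ: add FIRST(β)\{ε} to FOLLOW(B); if β nullable, add FOLLOW(A).
FOLLOW(A) = {$, c}


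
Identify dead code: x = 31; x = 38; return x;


first assignment to x is overwritten before any read
Dead: 'x = 31'


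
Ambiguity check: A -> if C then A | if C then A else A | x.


dangling else: 'if C then if C then x else x' parses two ways
Ambiguous


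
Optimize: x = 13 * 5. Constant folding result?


13 * 5 = 65 at compile time
Optimized: x = 65


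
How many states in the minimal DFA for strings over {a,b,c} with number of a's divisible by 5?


Track (count of a) mod 5: states 0..4, accept at 0
Minimal DFA: 5 states


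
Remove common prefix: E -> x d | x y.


Common prefix: 'x'
Factored: E -> x E', E' -> d | y


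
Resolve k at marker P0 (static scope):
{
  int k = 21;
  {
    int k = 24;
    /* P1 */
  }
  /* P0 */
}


k declared in the same block as P0
k = 21


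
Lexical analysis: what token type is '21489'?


Pattern: digits only
Type: INTEGER_LITERAL


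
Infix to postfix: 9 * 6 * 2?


Left to right (same or higher precedence on left)
Postfix: 9 6 * 2 *


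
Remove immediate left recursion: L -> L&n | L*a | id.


Left-recursive alternatives: L&n, L*a; non-recursive: id
Introduce L': L -> idL', L' -> &nL' | *aL' | ε


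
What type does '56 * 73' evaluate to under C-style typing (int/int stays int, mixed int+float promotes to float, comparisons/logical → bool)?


Operand types: int * int
Rule: mixed int/float promotes to float; int/int stays int
Result type: int


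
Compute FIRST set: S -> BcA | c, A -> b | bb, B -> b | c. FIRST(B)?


Per alternative of B: FIRST(b) = {b}; FIRST(c) = {c}
FIRST(B) = {b, c}


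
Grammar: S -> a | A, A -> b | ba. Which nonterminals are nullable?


A nonterminal is nullable iff some alternative derives ε (directly, or every symbol in it is nullable)
Nullable: {}


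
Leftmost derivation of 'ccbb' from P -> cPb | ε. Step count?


Derivation: P => cPb => ccPbb => ccbb
Steps: 3


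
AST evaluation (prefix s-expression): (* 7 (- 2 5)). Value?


Evaluate inner: (- 2 5) = -3
Evaluate root: (* 7 -3) = -21
Result: -21


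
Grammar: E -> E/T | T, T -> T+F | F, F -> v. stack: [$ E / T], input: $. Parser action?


handle 'E/T' on top; lookahead ∈ FOLLOW(E) = {/, $}
Action: reduce (E -> E/T)


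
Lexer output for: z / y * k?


Scan left to right, longest-match per lexeme
Tokens: ID(z), OP(/), ID(y), OP(*), ID(k)


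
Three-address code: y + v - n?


Break into single-operator statements:
t1 = y + v
t2 = t1 - n


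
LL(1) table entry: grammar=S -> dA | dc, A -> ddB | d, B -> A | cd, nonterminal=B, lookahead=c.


For [B, c]: 'c' ∈ FIRST(cd)
Entry: B -> cd


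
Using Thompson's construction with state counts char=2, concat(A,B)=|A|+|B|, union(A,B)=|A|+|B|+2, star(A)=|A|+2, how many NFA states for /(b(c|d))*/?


Syntax tree has 3 char leaf(s), 1 union(s), 1 star(s)
chars contribute 3×2 = 6; each union adds +2; each star adds +2
Total: 6 + 2 + 2 = 10 states


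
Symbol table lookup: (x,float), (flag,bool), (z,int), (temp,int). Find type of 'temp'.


Lookup 'temp' → type int


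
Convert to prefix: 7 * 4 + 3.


left-to-right (same/higher precedence on left): tree is (+ (* 7 4) 3)
Prefix: + * 7 4 3


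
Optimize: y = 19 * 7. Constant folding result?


19 * 7 = 133 at compile time
Optimized: y = 133


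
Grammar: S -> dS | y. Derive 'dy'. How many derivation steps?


Derivation: S => dS => dy
Steps: 2


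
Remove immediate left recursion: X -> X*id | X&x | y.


Left-recursive alternatives: X*id, X&x; non-recursive: y
Introduce X': X -> yX', X' -> *idX' | &xX' | ε


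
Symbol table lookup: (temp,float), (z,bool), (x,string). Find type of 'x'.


Lookup 'x' → type string


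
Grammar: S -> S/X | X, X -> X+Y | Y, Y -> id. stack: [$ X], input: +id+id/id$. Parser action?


shift '+' to continue X -> X+Y
Action: shift


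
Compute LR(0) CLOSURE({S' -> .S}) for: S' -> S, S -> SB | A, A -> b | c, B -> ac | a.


Start: S' -> .S
For each item with dot before a nonterminal B, add B -> .γ for every B-production
Closure: [S' -> .S, S -> .SB, S -> .A, A -> .b, A -> .c]


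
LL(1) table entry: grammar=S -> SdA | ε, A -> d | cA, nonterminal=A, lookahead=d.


For [A, d]: 'd' ∈ FIRST(d)
Entry: A -> d


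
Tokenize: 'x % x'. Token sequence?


Scan left to right, longest-match per lexeme
Tokens: ID(x), OP(%), ID(x)


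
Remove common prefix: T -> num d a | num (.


Common prefix: 'num'
Factored: T -> num T', T' -> d a | (


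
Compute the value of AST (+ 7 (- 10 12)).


Evaluate inner: (- 10 12) = -2
Evaluate root: (+ 7 -2) = 5
Result: 5


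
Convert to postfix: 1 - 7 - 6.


Left to right (same or higher precedence on left)
Postfix: 1 7 - 6 -


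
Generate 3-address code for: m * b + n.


Break into single-operator statements:
t1 = m * b
t2 = t1 + n


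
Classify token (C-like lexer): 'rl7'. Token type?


Pattern: letter/underscore followed by alphanumerics, not a keyword
Type: IDENTIFIER


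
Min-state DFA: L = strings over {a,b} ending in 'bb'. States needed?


Track the longest suffix of input matching a prefix of 'bb': 3 classes (prefixes of length 0..2)
Minimal DFA: 3 states


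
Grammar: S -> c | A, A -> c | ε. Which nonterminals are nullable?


A nonterminal is nullable iff some alternative derives ε (directly, or every symbol in it is nullable)
Nullable: {A, S}


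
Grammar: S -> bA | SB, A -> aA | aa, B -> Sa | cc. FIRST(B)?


Per alternative of B: FIRST(Sa) = {b}; FIRST(cc) = {c}
FIRST(B) = {b, c}


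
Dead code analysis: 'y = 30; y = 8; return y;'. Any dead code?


first assignment to y is overwritten before any read
Dead: 'y = 30'


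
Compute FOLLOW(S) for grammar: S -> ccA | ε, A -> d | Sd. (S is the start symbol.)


$ ∈ FOLLOW(S). For each A -> αBβ: add FIRST(β)\{ε} to FOLLOW(B); if β nullable, add FOLLOW(A).
FOLLOW(S) = {$, d}


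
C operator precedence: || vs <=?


'<=' is relational (level 7); '||' is logical OR (level 1)
Higher level binds tighter
'<=' has higher precedence than '||'


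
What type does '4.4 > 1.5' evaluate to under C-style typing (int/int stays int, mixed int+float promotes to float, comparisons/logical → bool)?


Operand types: float > float
Rule: comparison yields bool
Result type: bool


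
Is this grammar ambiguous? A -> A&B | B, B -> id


precedence layered via separate nonterminal B: deterministic
Unambiguous


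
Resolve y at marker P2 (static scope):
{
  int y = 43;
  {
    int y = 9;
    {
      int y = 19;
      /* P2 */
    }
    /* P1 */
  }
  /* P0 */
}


y declared in the same block as P2
y = 19


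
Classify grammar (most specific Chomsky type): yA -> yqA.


LHS has context (more than one symbol) and |LHS| ≤ |RHS|
Classification: Type 1 (Context-Sensitive)


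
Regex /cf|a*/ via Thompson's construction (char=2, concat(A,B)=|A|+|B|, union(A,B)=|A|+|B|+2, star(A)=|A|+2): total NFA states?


Syntax tree has 3 char leaf(s), 1 union(s), 1 star(s)
chars contribute 3×2 = 6; each union adds +2; each star adds +2
Total: 6 + 2 + 2 = 10 states


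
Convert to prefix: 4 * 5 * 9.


left-to-right (same/higher precedence on left): tree is (* (* 4 5) 9)
Prefix: * * 4 5 9


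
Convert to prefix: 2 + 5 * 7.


'*' binds tighter: tree is (+ 2 (* 5 7))
Prefix: + 2 * 5 7


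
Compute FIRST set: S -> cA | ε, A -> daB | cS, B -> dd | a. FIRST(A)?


Per alternative of A: FIRST(daB) = {d}; FIRST(cS) = {c}
FIRST(A) = {c, d}


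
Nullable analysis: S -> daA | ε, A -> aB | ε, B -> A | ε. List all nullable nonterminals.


A nonterminal is nullable iff some alternative derives ε (directly, or every symbol in it is nullable)
Nullable: {A, B, S}


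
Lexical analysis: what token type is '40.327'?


Pattern: digits with a decimal point
Type: FLOAT_LITERAL


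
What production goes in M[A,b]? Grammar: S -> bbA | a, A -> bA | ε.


For [A, b]: 'b' ∈ FIRST(bA)
Entry: A -> bA


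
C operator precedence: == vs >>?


'>>' is shift (level 8); '==' is equality (level 6)
Higher level binds tighter
'>>' has higher precedence than '=='


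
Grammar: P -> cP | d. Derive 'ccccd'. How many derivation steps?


Derivation: P => cP => ccP => cccP => ccccP => ccccd
Steps: 5


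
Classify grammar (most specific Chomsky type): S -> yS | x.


Right-linear: every RHS is a terminal or a terminal followed by one nonterminal
Classification: Type 3 (Regular)


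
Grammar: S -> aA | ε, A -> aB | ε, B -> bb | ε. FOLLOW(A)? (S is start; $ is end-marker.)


$ ∈ FOLLOW(S). For each A -> αBβ: add FIRST(β)\{ε} to FOLLOW(B); if β nullable, add FOLLOW(A).
FOLLOW(A) = {$}


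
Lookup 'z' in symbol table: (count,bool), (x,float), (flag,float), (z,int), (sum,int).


Lookup 'z' → type int


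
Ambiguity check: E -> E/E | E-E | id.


'id/id-id' has two parse trees (no precedence encoded between / and -)
Ambiguous


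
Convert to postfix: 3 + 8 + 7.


Left to right (same or higher precedence on left)
Postfix: 3 8 + 7 +


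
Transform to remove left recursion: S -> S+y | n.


Left-recursive alternatives: S+y; non-recursive: n
Introduce S': S -> nS', S' -> +yS' | ε


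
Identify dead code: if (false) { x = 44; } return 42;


condition is constant false, so the whole block is unreachable
Dead: 'if (false) { x = 44; }'


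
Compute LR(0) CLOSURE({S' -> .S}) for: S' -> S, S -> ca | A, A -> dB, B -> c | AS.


Start: S' -> .S
For each item with dot before a nonterminal B, add B -> .γ for every B-production
Closure: [S' -> .S, S -> .ca, S -> .A, A -> .dB]


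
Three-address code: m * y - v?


Break into single-operator statements:
t1 = m * y
t2 = t1 - v


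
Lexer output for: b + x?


Scan left to right, longest-match per lexeme
Tokens: ID(b), OP(+), ID(x)


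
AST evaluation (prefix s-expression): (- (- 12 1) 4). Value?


Evaluate inner: (- 12 1) = 11
Evaluate root: (- 11 4) = 7
Result: 7


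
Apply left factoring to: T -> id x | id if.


Common prefix: 'id'
Factored: T -> id T', T' -> x | if


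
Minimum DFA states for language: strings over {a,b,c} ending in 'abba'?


Track the longest suffix of input matching a prefix of 'abba': 5 classes (prefixes of length 0..4)
Minimal DFA: 5 states


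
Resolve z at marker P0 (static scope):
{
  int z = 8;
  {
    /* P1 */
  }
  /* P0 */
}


z declared in the same block as P0
z = 8


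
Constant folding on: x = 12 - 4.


12 - 4 = 8 at compile time
Optimized: x = 8


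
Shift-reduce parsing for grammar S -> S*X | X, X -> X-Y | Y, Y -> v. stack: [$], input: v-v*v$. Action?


no handle on stack; shift 'v'
Action: shift


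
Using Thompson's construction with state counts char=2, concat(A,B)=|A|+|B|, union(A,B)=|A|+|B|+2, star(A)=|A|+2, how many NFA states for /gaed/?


Syntax tree has 4 char leaf(s), 0 union(s), 0 star(s)
chars contribute 4×2 = 8; each union adds +2; each star adds +2
Total: 8 + 0 + 0 = 8 states


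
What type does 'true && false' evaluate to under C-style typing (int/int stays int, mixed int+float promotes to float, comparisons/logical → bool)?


Operand types: bool && bool
Rule: logical operators take bool operands and yield bool
Result type: bool


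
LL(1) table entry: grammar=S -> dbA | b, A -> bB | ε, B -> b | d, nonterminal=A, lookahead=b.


For [A, b]: 'b' ∈ FIRST(bB)
Entry: A -> bB


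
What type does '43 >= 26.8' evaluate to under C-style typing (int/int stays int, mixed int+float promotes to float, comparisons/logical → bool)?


Operand types: int >= float
Rule: comparison yields bool
Result type: bool


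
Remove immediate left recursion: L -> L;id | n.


Left-recursive alternatives: L;id; non-recursive: n
Introduce L': L -> nL', L' -> ;idL' | ε


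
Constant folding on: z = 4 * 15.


4 * 15 = 60 at compile time
Optimized: z = 60


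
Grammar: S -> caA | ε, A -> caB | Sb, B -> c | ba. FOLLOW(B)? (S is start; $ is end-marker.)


$ ∈ FOLLOW(S). For each A -> αBβ: add FIRST(β)\{ε} to FOLLOW(B); if β nullable, add FOLLOW(A).
FOLLOW(B) = {$, b}


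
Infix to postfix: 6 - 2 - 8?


Left to right (same or higher precedence on left)
Postfix: 6 2 - 8 -


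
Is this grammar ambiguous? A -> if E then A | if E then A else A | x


dangling else: 'if E then if E then x else x' parses two ways
Ambiguous


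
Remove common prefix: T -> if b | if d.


Common prefix: 'if'
Factored: T -> if T', T' -> b | d


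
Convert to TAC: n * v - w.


Break into single-operator statements:
t1 = n * v
t2 = t1 - w


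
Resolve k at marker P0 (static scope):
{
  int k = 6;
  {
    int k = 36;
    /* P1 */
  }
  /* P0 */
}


k declared in the same block as P0
k = 6


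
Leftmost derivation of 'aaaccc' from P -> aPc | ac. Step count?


Derivation: P => aPc => aaPcc => aaaccc
Steps: 3


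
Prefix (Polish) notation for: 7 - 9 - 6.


left-to-right (same/higher precedence on left): tree is (- (- 7 9) 6)
Prefix: - - 7 9 6


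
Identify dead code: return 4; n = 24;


statement follows a return and is unreachable
Dead: 'n = 24'


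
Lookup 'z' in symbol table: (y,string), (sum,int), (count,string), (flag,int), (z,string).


Lookup 'z' → type string


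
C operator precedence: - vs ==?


'-' is additive (level 9); '==' is equality (level 6)
Higher level binds tighter
'-' has higher precedence than '=='


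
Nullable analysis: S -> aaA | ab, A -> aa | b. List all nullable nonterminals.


A nonterminal is nullable iff some alternative derives ε (directly, or every symbol in it is nullable)
Nullable: {}


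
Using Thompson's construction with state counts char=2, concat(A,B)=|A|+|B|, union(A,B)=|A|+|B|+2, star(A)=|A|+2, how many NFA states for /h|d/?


Syntax tree has 2 char leaf(s), 1 union(s), 0 star(s)
chars contribute 2×2 = 4; each union adds +2; each star adds +2
Total: 4 + 2 + 0 = 6 states


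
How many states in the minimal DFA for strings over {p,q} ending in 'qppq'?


Track the longest suffix of input matching a prefix of 'qppq': 5 classes (prefixes of length 0..4)
Minimal DFA: 5 states


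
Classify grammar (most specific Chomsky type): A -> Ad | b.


Left-linear: every RHS is a terminal or one nonterminal followed by a terminal
Classification: Type 3 (Regular)


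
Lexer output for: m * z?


Scan left to right, longest-match per lexeme
Tokens: ID(m), OP(*), ID(z)


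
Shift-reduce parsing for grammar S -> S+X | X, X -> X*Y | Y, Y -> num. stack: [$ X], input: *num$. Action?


shift '*' to continue X -> X*Y
Action: shift


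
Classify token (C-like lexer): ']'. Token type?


Pattern: delimiter/punctuation
Type: PUNCTUATION


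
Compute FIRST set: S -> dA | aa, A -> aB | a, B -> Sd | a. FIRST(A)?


Per alternative of A: FIRST(aB) = {a}; FIRST(a) = {a}
FIRST(A) = {a}


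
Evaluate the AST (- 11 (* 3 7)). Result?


Evaluate inner: (* 3 7) = 21
Evaluate root: (- 11 21) = -10
Result: -10


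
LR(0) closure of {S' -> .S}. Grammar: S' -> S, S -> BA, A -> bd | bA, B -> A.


Start: S' -> .S
For each item with dot before a nonterminal B, add B -> .γ for every B-production
Closure: [S' -> .S, S -> .BA, B -> .A, A -> .bd, A -> .bA]


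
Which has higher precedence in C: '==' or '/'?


'/' is multiplicative (level 10); '==' is equality (level 6)
Higher level binds tighter
'/' has higher precedence than '=='


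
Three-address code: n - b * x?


Break into single-operator statements:
t1 = b * x
t2 = n - t1


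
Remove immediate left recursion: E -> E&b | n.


Left-recursive alternatives: E&b; non-recursive: n
Introduce E': E -> nE', E' -> &bE' | ε


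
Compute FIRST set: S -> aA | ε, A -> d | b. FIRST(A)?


Per alternative of A: FIRST(d) = {d}; FIRST(b) = {b}
FIRST(A) = {b, d}


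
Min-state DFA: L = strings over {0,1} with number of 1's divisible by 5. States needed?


Track (count of 1) mod 5: states 0..4, accept at 0
Minimal DFA: 5 states


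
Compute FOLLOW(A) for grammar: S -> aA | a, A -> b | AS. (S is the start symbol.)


$ ∈ FOLLOW(S). For each A -> αBβ: add FIRST(β)\{ε} to FOLLOW(B); if β nullable, add FOLLOW(A).
FOLLOW(A) = {$, a}


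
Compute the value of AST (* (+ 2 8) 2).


Evaluate inner: (+ 2 8) = 10
Evaluate root: (* 10 2) = 20
Result: 20


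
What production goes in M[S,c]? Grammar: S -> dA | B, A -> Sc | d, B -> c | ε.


For [S, c]: 'c' ∈ FIRST(B)
Entry: S -> B


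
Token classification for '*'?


Pattern: operator symbol
Type: OPERATOR


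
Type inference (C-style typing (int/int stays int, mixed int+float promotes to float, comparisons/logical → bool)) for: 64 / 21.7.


Operand types: int / float
Rule: mixed int/float promotes to float; int/int stays int
Result type: float


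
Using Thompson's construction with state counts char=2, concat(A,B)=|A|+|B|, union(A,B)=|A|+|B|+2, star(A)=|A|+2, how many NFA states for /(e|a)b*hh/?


Syntax tree has 5 char leaf(s), 1 union(s), 1 star(s)
chars contribute 5×2 = 10; each union adds +2; each star adds +2
Total: 10 + 2 + 2 = 14 states


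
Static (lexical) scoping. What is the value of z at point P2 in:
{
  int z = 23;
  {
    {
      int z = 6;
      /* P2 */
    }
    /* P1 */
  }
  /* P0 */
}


z declared in the same block as P2
z = 6


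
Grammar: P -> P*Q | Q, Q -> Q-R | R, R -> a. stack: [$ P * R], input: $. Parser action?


'R' (not preceded by Q-) is the handle for Q -> R
Action: reduce (Q -> R)


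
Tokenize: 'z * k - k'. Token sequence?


Scan left to right, longest-match per lexeme
Tokens: ID(z), OP(*), ID(k), OP(-), ID(k)
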